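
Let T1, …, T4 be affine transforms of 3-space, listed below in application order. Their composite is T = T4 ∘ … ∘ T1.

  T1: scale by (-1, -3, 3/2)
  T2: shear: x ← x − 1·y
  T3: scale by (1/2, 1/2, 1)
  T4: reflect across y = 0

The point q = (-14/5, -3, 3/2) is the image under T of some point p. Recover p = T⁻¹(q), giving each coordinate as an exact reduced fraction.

T1 = [-1 0 0 0; 0 -3 0 0; 0 0 3/2 0; 0 0 0 1]
T2·T1 = [-1 3 0 0; 0 -3 0 0; 0 0 3/2 0; 0 0 0 1]
T3·…·T1 = [-1/2 3/2 0 0; 0 -3/2 0 0; 0 0 3/2 0; 0 0 0 1]
T4·…·T1 = [-1/2 3/2 0 0; 0 3/2 0 0; 0 0 3/2 0; 0 0 0 1]
det M = -9/8; M⁻¹ = [-2 2 0 0; 0 2/3 0 0; 0 0 2/3 0; 0 0 0 1]
M⁻¹ · (-14/5, -3, 3/2)ᵀ = (-2/5, -2, 1)ᵀ

p = (-2/5, -2, 1)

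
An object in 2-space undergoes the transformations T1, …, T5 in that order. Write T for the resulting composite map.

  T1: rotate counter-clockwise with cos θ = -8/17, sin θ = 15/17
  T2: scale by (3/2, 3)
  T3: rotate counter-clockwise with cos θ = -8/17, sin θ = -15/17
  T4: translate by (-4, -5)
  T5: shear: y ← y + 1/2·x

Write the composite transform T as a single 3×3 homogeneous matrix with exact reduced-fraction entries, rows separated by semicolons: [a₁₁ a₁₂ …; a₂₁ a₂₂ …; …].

T1 = [-8/17 -15/17 0; 15/17 -8/17 0; 0 0 1]
T2·T1 = [-12/17 -45/34 0; 45/17 -24/17 0; 0 0 1]
T3·…·T1 = [771/289 -180/289 0; -180/289 1059/578 0; 0 0 1]
T4·…·T1 = [771/289 -180/289 -4; -180/289 1059/578 -5; 0 0 1]
T5·…·T1 = [771/289 -180/289 -4; 411/578 879/578 -7; 0 0 1]

T = [771/289 -180/289 -4; 411/578 879/578 -7; 0 0 1]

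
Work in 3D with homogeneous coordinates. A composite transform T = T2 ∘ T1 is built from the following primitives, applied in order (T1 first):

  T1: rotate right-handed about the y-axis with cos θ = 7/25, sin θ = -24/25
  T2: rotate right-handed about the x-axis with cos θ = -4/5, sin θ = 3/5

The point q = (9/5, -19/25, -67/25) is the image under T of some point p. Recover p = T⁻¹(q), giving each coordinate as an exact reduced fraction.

T1 = [7/25 0 -24/25 0; 0 1 0 0; 24/25 0 7/25 0; 0 0 0 1]
T2·T1 = [7/25 0 -24/25 0; -72/125 -4/5 -21/125 0; -96/125 3/5 -28/125 0; 0 0 0 1]
det M = 1; M⁻¹ = [7/25 -72/125 -96/125 0; 0 -4/5 3/5 0; -24/25 -21/125 -28/125 0; 0 0 0 1]
M⁻¹ · (9/5, -19/25, -67/25)ᵀ = (3, -1, -1)ᵀ

p = (3, -1, -1)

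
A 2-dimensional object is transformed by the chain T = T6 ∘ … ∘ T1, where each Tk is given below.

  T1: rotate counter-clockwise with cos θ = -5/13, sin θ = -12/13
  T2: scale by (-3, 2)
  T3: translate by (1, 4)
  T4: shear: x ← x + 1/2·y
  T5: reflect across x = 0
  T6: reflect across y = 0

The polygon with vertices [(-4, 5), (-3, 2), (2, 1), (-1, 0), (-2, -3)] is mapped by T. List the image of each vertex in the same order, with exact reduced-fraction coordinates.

image vertices: (178/13, -98/13), (4, -8), (-4/13, 6/13), (-36/13, -76/13), (-12, -10)

T1 rotate counter-clockwise with cos θ = -5/13, sin θ = -12/13: (-4, 5) → (80/13, 23/13); (-3, 2) → (3, 2); (2, 1) → (2/13, -29/13); (-1, 0) → (5/13, 12/13); (-2, -3) → (-2, 3)
T2 scale by (-3, 2): (80/13, 23/13) → (-240/13, 46/13); (3, 2) → (-9, 4); (2/13, -29/13) → (-6/13, -58/13); (5/13, 12/13) → (-15/13, 24/13); (-2, 3) → (6, 6)
T3 translate by (1, 4): (-240/13, 46/13) → (-227/13, 98/13); (-9, 4) → (-8, 8); (-6/13, -58/13) → (7/13, -6/13); (-15/13, 24/13) → (-2/13, 76/13); (6, 6) → (7, 10)
T4 shear: x ← x + 1/2·y: (-227/13, 98/13) → (-178/13, 98/13); (-8, 8) → (-4, 8); (7/13, -6/13) → (4/13, -6/13); (-2/13, 76/13) → (36/13, 76/13); (7, 10) → (12, 10)
T5 reflect across x = 0: (-178/13, 98/13) → (178/13, 98/13); (-4, 8) → (4, 8); (4/13, -6/13) → (-4/13, -6/13); (36/13, 76/13) → (-36/13, 76/13); (12, 10) → (-12, 10)
T6 reflect across y = 0: (178/13, 98/13) → (178/13, -98/13); (4, 8) → (4, -8); (-4/13, -6/13) → (-4/13, 6/13); (-36/13, 76/13) → (-36/13, -76/13); (-12, 10) → (-12, -10)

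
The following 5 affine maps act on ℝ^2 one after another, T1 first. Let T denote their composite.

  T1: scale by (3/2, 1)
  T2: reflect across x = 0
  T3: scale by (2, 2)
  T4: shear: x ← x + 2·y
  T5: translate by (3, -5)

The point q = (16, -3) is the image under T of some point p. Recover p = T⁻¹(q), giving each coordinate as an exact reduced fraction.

T1 = [3/2 0 0; 0 1 0; 0 0 1]
T2·T1 = [-3/2 0 0; 0 1 0; 0 0 1]
T3·…·T1 = [-3 0 0; 0 2 0; 0 0 1]
T4·…·T1 = [-3 4 0; 0 2 0; 0 0 1]
T5·…·T1 = [-3 4 3; 0 2 -5; 0 0 1]
det M = -6; M⁻¹ = [-1/3 2/3 13/3; 0 1/2 5/2; 0 0 1]
M⁻¹ · (16, -3)ᵀ = (-3, 1)ᵀ

p = (-3, 1)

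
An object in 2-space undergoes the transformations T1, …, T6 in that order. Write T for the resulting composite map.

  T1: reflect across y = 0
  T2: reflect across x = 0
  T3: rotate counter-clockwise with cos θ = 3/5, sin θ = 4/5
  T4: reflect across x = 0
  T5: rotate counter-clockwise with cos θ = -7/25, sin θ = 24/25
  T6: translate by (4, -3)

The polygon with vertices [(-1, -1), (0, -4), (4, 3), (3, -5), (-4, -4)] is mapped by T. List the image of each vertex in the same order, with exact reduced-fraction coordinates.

image vertices: (13/5, -16/5), (4/5, -3/5), (44/5, -8/5), (9/5, 12/5), (-8/5, -19/5)

T1 reflect across y = 0: (-1, -1) → (-1, 1); (0, -4) → (0, 4); (4, 3) → (4, -3); (3, -5) → (3, 5); (-4, -4) → (-4, 4)
T2 reflect across x = 0: (-1, 1) → (1, 1); (0, 4) → (0, 4); (4, -3) → (-4, -3); (3, 5) → (-3, 5); (-4, 4) → (4, 4)
T3 rotate counter-clockwise with cos θ = 3/5, sin θ = 4/5: (1, 1) → (-1/5, 7/5); (0, 4) → (-16/5, 12/5); (-4, -3) → (0, -5); (-3, 5) → (-29/5, 3/5); (4, 4) → (-4/5, 28/5)
T4 reflect across x = 0: (-1/5, 7/5) → (1/5, 7/5); (-16/5, 12/5) → (16/5, 12/5); (0, -5) → (0, -5); (-29/5, 3/5) → (29/5, 3/5); (-4/5, 28/5) → (4/5, 28/5)
T5 rotate counter-clockwise with cos θ = -7/25, sin θ = 24/25: (1/5, 7/5) → (-7/5, -1/5); (16/5, 12/5) → (-16/5, 12/5); (0, -5) → (24/5, 7/5); (29/5, 3/5) → (-11/5, 27/5); (4/5, 28/5) → (-28/5, -4/5)
T6 translate by (4, -3): (-7/5, -1/5) → (13/5, -16/5); (-16/5, 12/5) → (4/5, -3/5); (24/5, 7/5) → (44/5, -8/5); (-11/5, 27/5) → (9/5, 12/5); (-28/5, -4/5) → (-8/5, -19/5)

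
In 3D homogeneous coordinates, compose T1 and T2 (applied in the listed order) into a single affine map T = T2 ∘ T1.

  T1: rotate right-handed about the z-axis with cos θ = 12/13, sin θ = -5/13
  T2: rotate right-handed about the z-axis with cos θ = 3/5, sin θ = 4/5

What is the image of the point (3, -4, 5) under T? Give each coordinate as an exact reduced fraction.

T1 rotate right-handed about the z-axis with cos θ = 12/13, sin θ = -5/13: (3, -4, 5) → (16/13, -63/13, 5)
T2 rotate right-handed about the z-axis with cos θ = 3/5, sin θ = 4/5: (16/13, -63/13, 5) → (60/13, -25/13, 5)

T(p) = (60/13, -25/13, 5)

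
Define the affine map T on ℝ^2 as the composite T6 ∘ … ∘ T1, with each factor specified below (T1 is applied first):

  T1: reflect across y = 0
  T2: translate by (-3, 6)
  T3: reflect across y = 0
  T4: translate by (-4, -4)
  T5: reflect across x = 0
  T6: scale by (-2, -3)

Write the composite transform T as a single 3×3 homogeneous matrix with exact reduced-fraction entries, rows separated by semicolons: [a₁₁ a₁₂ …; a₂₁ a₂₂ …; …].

T = [2 0 -14; 0 -3 30; 0 0 1]

T1 = [1 0 0; 0 -1 0; 0 0 1]
T2·T1 = [1 0 -3; 0 -1 6; 0 0 1]
T3·…·T1 = [1 0 -3; 0 1 -6; 0 0 1]
T4·…·T1 = [1 0 -7; 0 1 -10; 0 0 1]
T5·…·T1 = [-1 0 7; 0 1 -10; 0 0 1]
T6·…·T1 = [2 0 -14; 0 -3 30; 0 0 1]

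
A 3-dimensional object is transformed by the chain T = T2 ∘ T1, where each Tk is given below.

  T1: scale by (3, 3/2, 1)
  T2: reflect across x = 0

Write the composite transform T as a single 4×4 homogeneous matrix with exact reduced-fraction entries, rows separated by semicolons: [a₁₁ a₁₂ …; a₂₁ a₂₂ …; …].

T1 = [3 0 0 0; 0 3/2 0 0; 0 0 1 0; 0 0 0 1]
T2·T1 = [-3 0 0 0; 0 3/2 0 0; 0 0 1 0; 0 0 0 1]

T = [-3 0 0 0; 0 3/2 0 0; 0 0 1 0; 0 0 0 1]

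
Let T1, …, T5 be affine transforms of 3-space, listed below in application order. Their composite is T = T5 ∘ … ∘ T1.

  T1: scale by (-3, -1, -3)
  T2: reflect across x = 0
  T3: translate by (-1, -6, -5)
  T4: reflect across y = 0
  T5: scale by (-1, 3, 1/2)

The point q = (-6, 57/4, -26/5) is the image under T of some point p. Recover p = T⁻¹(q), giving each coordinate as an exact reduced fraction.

p = (7/3, -5/4, 9/5)

T1 = [-3 0 0 0; 0 -1 0 0; 0 0 -3 0; 0 0 0 1]
T2·T1 = [3 0 0 0; 0 -1 0 0; 0 0 -3 0; 0 0 0 1]
T3·…·T1 = [3 0 0 -1; 0 -1 0 -6; 0 0 -3 -5; 0 0 0 1]
T4·…·T1 = [3 0 0 -1; 0 1 0 6; 0 0 -3 -5; 0 0 0 1]
T5·…·T1 = [-3 0 0 1; 0 3 0 18; 0 0 -3/2 -5/2; 0 0 0 1]
det M = 27/2; M⁻¹ = [-1/3 0 0 1/3; 0 1/3 0 -6; 0 0 -2/3 -5/3; 0 0 0 1]
M⁻¹ · (-6, 57/4, -26/5)ᵀ = (7/3, -5/4, 9/5)ᵀ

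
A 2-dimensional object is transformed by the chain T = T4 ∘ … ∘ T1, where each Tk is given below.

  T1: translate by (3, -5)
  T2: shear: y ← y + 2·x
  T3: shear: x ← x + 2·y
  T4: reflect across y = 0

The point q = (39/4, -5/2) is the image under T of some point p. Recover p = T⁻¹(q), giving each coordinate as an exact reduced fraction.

p = (7/4, -2)

T1 = [1 0 3; 0 1 -5; 0 0 1]
T2·T1 = [1 0 3; 2 1 1; 0 0 1]
T3·…·T1 = [5 2 5; 2 1 1; 0 0 1]
T4·…·T1 = [5 2 5; -2 -1 -1; 0 0 1]
det M = -1; M⁻¹ = [1 2 -3; -2 -5 5; 0 0 1]
M⁻¹ · (39/4, -5/2)ᵀ = (7/4, -2)ᵀ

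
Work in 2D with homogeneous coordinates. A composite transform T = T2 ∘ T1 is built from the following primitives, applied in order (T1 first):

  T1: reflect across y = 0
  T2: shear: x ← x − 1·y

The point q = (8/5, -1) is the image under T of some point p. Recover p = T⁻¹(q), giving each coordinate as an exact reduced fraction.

T1 = [1 0 0; 0 -1 0; 0 0 1]
T2·T1 = [1 1 0; 0 -1 0; 0 0 1]
det M = -1; M⁻¹ = [1 1 0; 0 -1 0; 0 0 1]
M⁻¹ · (8/5, -1)ᵀ = (3/5, 1)ᵀ

p = (3/5, 1)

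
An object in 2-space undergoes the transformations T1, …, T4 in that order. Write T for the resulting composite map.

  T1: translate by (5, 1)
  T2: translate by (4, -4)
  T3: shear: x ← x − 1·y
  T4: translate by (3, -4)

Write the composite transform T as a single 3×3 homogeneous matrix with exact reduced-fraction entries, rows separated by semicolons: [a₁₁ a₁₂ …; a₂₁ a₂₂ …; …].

T = [1 -1 15; 0 1 -7; 0 0 1]

T1 = [1 0 5; 0 1 1; 0 0 1]
T2·T1 = [1 0 9; 0 1 -3; 0 0 1]
T3·…·T1 = [1 -1 12; 0 1 -3; 0 0 1]
T4·…·T1 = [1 -1 15; 0 1 -7; 0 0 1]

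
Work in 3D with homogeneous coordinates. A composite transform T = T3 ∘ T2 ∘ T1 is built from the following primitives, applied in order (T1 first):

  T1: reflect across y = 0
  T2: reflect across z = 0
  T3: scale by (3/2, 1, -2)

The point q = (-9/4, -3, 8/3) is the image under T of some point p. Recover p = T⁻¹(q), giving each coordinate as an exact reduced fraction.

T1 = [1 0 0 0; 0 -1 0 0; 0 0 1 0; 0 0 0 1]
T2·T1 = [1 0 0 0; 0 -1 0 0; 0 0 -1 0; 0 0 0 1]
T3·…·T1 = [3/2 0 0 0; 0 -1 0 0; 0 0 2 0; 0 0 0 1]
det M = -3; M⁻¹ = [2/3 0 0 0; 0 -1 0 0; 0 0 1/2 0; 0 0 0 1]
M⁻¹ · (-9/4, -3, 8/3)ᵀ = (-3/2, 3, 4/3)ᵀ

p = (-3/2, 3, 4/3)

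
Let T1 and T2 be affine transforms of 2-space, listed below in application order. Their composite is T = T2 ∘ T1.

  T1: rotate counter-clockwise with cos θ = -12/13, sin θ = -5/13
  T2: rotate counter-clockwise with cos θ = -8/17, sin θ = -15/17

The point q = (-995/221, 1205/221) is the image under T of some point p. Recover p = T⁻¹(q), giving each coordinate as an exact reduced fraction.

T1 = [-12/13 5/13 0; -5/13 -12/13 0; 0 0 1]
T2·T1 = [21/221 -220/221 0; 220/221 21/221 0; 0 0 1]
det M = 1; M⁻¹ = [21/221 220/221 0; -220/221 21/221 0; 0 0 1]
M⁻¹ · (-995/221, 1205/221)ᵀ = (5, 5)ᵀ

p = (5, 5)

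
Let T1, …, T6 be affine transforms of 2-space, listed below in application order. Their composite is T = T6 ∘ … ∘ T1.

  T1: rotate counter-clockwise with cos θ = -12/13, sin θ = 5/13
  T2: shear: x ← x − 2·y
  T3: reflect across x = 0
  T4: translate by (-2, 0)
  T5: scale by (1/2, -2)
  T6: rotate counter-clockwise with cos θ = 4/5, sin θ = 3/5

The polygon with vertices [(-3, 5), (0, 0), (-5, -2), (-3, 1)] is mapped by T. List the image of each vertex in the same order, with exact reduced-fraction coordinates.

image vertices: (-824/65, 639/130), (-4/5, -3/5), (-202/65, -139/65), (-384/65, 99/130)

T1 rotate counter-clockwise with cos θ = -12/13, sin θ = 5/13: (-3, 5) → (11/13, -75/13); (0, 0) → (0, 0); (-5, -2) → (70/13, -1/13); (-3, 1) → (31/13, -27/13)
T2 shear: x ← x − 2·y: (11/13, -75/13) → (161/13, -75/13); (0, 0) → (0, 0); (70/13, -1/13) → (72/13, -1/13); (31/13, -27/13) → (85/13, -27/13)
T3 reflect across x = 0: (161/13, -75/13) → (-161/13, -75/13); (0, 0) → (0, 0); (72/13, -1/13) → (-72/13, -1/13); (85/13, -27/13) → (-85/13, -27/13)
T4 translate by (-2, 0): (-161/13, -75/13) → (-187/13, -75/13); (0, 0) → (-2, 0); (-72/13, -1/13) → (-98/13, -1/13); (-85/13, -27/13) → (-111/13, -27/13)
T5 scale by (1/2, -2): (-187/13, -75/13) → (-187/26, 150/13); (-2, 0) → (-1, 0); (-98/13, -1/13) → (-49/13, 2/13); (-111/13, -27/13) → (-111/26, 54/13)
T6 rotate counter-clockwise with cos θ = 4/5, sin θ = 3/5: (-187/26, 150/13) → (-824/65, 639/130); (-1, 0) → (-4/5, -3/5); (-49/13, 2/13) → (-202/65, -139/65); (-111/26, 54/13) → (-384/65, 99/130)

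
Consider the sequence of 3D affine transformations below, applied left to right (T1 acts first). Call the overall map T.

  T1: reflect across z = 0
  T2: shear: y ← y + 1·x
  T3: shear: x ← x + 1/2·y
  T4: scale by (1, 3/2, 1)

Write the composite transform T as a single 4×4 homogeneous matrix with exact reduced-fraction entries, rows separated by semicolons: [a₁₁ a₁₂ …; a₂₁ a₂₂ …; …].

T1 = [1 0 0 0; 0 1 0 0; 0 0 -1 0; 0 0 0 1]
T2·T1 = [1 0 0 0; 1 1 0 0; 0 0 -1 0; 0 0 0 1]
T3·…·T1 = [3/2 1/2 0 0; 1 1 0 0; 0 0 -1 0; 0 0 0 1]
T4·…·T1 = [3/2 1/2 0 0; 3/2 3/2 0 0; 0 0 -1 0; 0 0 0 1]

T = [3/2 1/2 0 0; 3/2 3/2 0 0; 0 0 -1 0; 0 0 0 1]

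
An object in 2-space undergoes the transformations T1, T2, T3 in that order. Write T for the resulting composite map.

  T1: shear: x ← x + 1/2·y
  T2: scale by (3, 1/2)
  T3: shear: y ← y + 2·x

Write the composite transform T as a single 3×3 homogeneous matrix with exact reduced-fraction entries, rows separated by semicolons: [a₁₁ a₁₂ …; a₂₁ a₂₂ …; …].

T = [3 3/2 0; 6 7/2 0; 0 0 1]

T1 = [1 1/2 0; 0 1 0; 0 0 1]
T2·T1 = [3 3/2 0; 0 1/2 0; 0 0 1]
T3·…·T1 = [3 3/2 0; 6 7/2 0; 0 0 1]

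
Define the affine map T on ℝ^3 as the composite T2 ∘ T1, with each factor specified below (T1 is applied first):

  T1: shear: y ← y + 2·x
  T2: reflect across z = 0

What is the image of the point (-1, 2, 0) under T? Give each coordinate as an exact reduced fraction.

T(p) = (-1, 0, 0)

T1 shear: y ← y + 2·x: (-1, 2, 0) → (-1, 0, 0)
T2 reflect across z = 0: (-1, 0, 0) → (-1, 0, 0)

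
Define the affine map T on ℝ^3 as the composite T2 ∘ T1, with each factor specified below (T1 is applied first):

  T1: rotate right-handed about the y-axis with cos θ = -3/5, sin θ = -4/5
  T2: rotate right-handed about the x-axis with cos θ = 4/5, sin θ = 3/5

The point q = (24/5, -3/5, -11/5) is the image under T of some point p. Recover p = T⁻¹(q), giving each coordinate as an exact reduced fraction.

T1 = [-3/5 0 -4/5 0; 0 1 0 0; 4/5 0 -3/5 0; 0 0 0 1]
T2·T1 = [-3/5 0 -4/5 0; -12/25 4/5 9/25 0; 16/25 3/5 -12/25 0; 0 0 0 1]
det M = 1; M⁻¹ = [-3/5 -12/25 16/25 0; 0 4/5 3/5 0; -4/5 9/25 -12/25 0; 0 0 0 1]
M⁻¹ · (24/5, -3/5, -11/5)ᵀ = (-4, -9/5, -3)ᵀ

p = (-4, -9/5, -3)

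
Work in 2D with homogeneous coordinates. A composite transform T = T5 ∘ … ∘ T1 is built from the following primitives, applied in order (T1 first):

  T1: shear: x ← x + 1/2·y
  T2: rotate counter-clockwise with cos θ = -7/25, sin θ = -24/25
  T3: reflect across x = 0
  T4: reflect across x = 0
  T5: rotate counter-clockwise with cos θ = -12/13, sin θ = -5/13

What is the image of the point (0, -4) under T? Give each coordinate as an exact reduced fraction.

T(p) = (1364/325, -502/325)

T1 shear: x ← x + 1/2·y: (0, -4) → (-2, -4)
T2 rotate counter-clockwise with cos θ = -7/25, sin θ = -24/25: (-2, -4) → (-82/25, 76/25)
T3 reflect across x = 0: (-82/25, 76/25) → (82/25, 76/25)
T4 reflect across x = 0: (82/25, 76/25) → (-82/25, 76/25)
T5 rotate counter-clockwise with cos θ = -12/13, sin θ = -5/13: (-82/25, 76/25) → (1364/325, -502/325)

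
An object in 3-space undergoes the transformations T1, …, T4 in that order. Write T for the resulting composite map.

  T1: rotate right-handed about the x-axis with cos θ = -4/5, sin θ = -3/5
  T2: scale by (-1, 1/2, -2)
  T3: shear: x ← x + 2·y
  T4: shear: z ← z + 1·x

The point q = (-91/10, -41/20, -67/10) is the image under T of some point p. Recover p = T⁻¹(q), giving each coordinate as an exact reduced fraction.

p = (5, 4, -3/2)

T1 = [1 0 0 0; 0 -4/5 3/5 0; 0 -3/5 -4/5 0; 0 0 0 1]
T2·T1 = [-1 0 0 0; 0 -2/5 3/10 0; 0 6/5 8/5 0; 0 0 0 1]
T3·…·T1 = [-1 -4/5 3/5 0; 0 -2/5 3/10 0; 0 6/5 8/5 0; 0 0 0 1]
T4·…·T1 = [-1 -4/5 3/5 0; 0 -2/5 3/10 0; -1 2/5 11/5 0; 0 0 0 1]
det M = 1; M⁻¹ = [-1 2 0 0; -3/10 -8/5 3/10 0; -2/5 6/5 2/5 0; 0 0 0 1]
M⁻¹ · (-91/10, -41/20, -67/10)ᵀ = (5, 4, -3/2)ᵀ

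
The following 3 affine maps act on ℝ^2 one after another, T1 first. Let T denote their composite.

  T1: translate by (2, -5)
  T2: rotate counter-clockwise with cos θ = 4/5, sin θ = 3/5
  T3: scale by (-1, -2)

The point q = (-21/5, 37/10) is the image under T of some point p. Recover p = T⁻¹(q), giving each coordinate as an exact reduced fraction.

T1 = [1 0 2; 0 1 -5; 0 0 1]
T2·T1 = [4/5 -3/5 23/5; 3/5 4/5 -14/5; 0 0 1]
T3·…·T1 = [-4/5 3/5 -23/5; -6/5 -8/5 28/5; 0 0 1]
det M = 2; M⁻¹ = [-4/5 -3/10 -2; 3/5 -2/5 5; 0 0 1]
M⁻¹ · (-21/5, 37/10)ᵀ = (1/4, 1)ᵀ

p = (1/4, 1)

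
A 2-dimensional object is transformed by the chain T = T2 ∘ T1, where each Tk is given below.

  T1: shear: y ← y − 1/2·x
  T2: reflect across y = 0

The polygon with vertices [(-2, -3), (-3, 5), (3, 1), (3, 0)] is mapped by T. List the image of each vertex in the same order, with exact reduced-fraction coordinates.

image vertices: (-2, 2), (-3, -13/2), (3, 1/2), (3, 3/2)

T1 shear: y ← y − 1/2·x: (-2, -3) → (-2, -2); (-3, 5) → (-3, 13/2); (3, 1) → (3, -1/2); (3, 0) → (3, -3/2)
T2 reflect across y = 0: (-2, -2) → (-2, 2); (-3, 13/2) → (-3, -13/2); (3, -1/2) → (3, 1/2); (3, -3/2) → (3, 3/2)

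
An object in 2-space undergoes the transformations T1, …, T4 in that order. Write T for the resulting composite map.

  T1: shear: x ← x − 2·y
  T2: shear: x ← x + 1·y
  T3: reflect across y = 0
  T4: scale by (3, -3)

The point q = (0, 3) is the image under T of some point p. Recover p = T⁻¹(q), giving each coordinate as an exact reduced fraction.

T1 = [1 -2 0; 0 1 0; 0 0 1]
T2·T1 = [1 -1 0; 0 1 0; 0 0 1]
T3·…·T1 = [1 -1 0; 0 -1 0; 0 0 1]
T4·…·T1 = [3 -3 0; 0 3 0; 0 0 1]
det M = 9; M⁻¹ = [1/3 1/3 0; 0 1/3 0; 0 0 1]
M⁻¹ · (0, 3)ᵀ = (1, 1)ᵀ

p = (1, 1)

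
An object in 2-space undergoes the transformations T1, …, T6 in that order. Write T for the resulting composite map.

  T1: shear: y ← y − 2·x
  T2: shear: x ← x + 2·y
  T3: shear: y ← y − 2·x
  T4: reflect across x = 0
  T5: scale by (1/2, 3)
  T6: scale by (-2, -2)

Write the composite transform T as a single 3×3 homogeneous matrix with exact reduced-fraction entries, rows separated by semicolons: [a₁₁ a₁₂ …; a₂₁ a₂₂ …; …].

T = [-3 2 0; -24 18 0; 0 0 1]

T1 = [1 0 0; -2 1 0; 0 0 1]
T2·T1 = [-3 2 0; -2 1 0; 0 0 1]
T3·…·T1 = [-3 2 0; 4 -3 0; 0 0 1]
T4·…·T1 = [3 -2 0; 4 -3 0; 0 0 1]
T5·…·T1 = [3/2 -1 0; 12 -9 0; 0 0 1]
T6·…·T1 = [-3 2 0; -24 18 0; 0 0 1]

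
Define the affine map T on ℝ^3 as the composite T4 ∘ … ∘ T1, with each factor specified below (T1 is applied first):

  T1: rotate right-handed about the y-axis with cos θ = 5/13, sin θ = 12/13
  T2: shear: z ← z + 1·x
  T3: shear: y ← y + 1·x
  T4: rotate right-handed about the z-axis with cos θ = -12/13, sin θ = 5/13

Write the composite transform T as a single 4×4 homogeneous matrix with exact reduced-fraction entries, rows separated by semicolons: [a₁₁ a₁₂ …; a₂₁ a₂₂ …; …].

T = [-85/169 -5/13 -204/169 0; -35/169 -12/13 -84/169 0; -7/13 0 17/13 0; 0 0 0 1]

T1 = [5/13 0 12/13 0; 0 1 0 0; -12/13 0 5/13 0; 0 0 0 1]
T2·T1 = [5/13 0 12/13 0; 0 1 0 0; -7/13 0 17/13 0; 0 0 0 1]
T3·…·T1 = [5/13 0 12/13 0; 5/13 1 12/13 0; -7/13 0 17/13 0; 0 0 0 1]
T4·…·T1 = [-85/169 -5/13 -204/169 0; -35/169 -12/13 -84/169 0; -7/13 0 17/13 0; 0 0 0 1]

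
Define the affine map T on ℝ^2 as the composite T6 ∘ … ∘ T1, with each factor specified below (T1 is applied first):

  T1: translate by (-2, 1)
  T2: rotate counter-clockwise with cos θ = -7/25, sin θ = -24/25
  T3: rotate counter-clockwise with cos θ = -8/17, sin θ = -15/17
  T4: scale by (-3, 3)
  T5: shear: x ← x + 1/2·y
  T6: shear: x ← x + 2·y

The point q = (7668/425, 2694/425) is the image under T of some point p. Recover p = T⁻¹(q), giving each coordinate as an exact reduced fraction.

p = (4, -2)

T1 = [1 0 -2; 0 1 1; 0 0 1]
T2·T1 = [-7/25 24/25 38/25; -24/25 -7/25 41/25; 0 0 1]
T3·…·T1 = [-304/425 -297/425 311/425; 297/425 -304/425 -898/425; 0 0 1]
T4·…·T1 = [912/425 891/425 -933/425; 891/425 -912/425 -2694/425; 0 0 1]
T5·…·T1 = [543/170 87/85 -456/85; 891/425 -912/425 -2694/425; 0 0 1]
T6·…·T1 = [6279/850 -1389/425 -7668/425; 891/425 -912/425 -2694/425; 0 0 1]
det M = -9; M⁻¹ = [304/1275 -463/1275 2; 99/425 -2093/2550 -1; 0 0 1]
M⁻¹ · (7668/425, 2694/425)ᵀ = (4, -2)ᵀ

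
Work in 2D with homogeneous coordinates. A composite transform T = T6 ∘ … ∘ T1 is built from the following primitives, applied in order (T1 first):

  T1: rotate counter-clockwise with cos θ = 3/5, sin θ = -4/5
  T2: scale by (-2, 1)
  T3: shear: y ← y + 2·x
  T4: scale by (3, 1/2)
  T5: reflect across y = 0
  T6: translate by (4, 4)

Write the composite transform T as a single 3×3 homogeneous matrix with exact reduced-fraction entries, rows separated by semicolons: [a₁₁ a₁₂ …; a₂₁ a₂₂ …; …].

T = [-18/5 -24/5 4; 8/5 13/10 4; 0 0 1]

T1 = [3/5 4/5 0; -4/5 3/5 0; 0 0 1]
T2·T1 = [-6/5 -8/5 0; -4/5 3/5 0; 0 0 1]
T3·…·T1 = [-6/5 -8/5 0; -16/5 -13/5 0; 0 0 1]
T4·…·T1 = [-18/5 -24/5 0; -8/5 -13/10 0; 0 0 1]
T5·…·T1 = [-18/5 -24/5 0; 8/5 13/10 0; 0 0 1]
T6·…·T1 = [-18/5 -24/5 4; 8/5 13/10 4; 0 0 1]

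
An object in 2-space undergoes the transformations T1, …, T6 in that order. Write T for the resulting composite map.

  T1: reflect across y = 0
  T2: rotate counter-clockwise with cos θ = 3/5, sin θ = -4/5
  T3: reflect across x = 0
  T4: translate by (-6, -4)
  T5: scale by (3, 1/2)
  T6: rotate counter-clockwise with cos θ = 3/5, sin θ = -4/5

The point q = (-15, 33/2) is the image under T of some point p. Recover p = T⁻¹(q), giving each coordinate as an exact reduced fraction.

p = (1, -1)

T1 = [1 0 0; 0 -1 0; 0 0 1]
T2·T1 = [3/5 -4/5 0; -4/5 -3/5 0; 0 0 1]
T3·…·T1 = [-3/5 4/5 0; -4/5 -3/5 0; 0 0 1]
T4·…·T1 = [-3/5 4/5 -6; -4/5 -3/5 -4; 0 0 1]
T5·…·T1 = [-9/5 12/5 -18; -2/5 -3/10 -2; 0 0 1]
T6·…·T1 = [-7/5 6/5 -62/5; 6/5 -21/10 66/5; 0 0 1]
det M = 3/2; M⁻¹ = [-7/5 -4/5 -34/5; -4/5 -14/15 12/5; 0 0 1]
M⁻¹ · (-15, 33/2)ᵀ = (1, -1)ᵀ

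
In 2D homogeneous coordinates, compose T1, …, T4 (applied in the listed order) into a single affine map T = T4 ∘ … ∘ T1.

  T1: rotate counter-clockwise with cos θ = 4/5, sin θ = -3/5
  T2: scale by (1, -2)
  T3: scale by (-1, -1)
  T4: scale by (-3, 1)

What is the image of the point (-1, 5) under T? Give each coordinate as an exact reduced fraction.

T(p) = (33/5, 46/5)

T1 rotate counter-clockwise with cos θ = 4/5, sin θ = -3/5: (-1, 5) → (11/5, 23/5)
T2 scale by (1, -2): (11/5, 23/5) → (11/5, -46/5)
T3 scale by (-1, -1): (11/5, -46/5) → (-11/5, 46/5)
T4 scale by (-3, 1): (-11/5, 46/5) → (33/5, 46/5)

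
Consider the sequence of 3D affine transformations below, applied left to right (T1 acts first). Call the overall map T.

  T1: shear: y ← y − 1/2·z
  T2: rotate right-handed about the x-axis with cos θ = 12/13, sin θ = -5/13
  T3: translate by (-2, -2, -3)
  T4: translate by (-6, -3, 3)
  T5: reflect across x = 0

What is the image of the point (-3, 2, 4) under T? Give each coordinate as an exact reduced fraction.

T(p) = (11, -45/13, 48/13)

T1 shear: y ← y − 1/2·z: (-3, 2, 4) → (-3, 0, 4)
T2 rotate right-handed about the x-axis with cos θ = 12/13, sin θ = -5/13: (-3, 0, 4) → (-3, 20/13, 48/13)
T3 translate by (-2, -2, -3): (-3, 20/13, 48/13) → (-5, -6/13, 9/13)
T4 translate by (-6, -3, 3): (-5, -6/13, 9/13) → (-11, -45/13, 48/13)
T5 reflect across x = 0: (-11, -45/13, 48/13) → (11, -45/13, 48/13)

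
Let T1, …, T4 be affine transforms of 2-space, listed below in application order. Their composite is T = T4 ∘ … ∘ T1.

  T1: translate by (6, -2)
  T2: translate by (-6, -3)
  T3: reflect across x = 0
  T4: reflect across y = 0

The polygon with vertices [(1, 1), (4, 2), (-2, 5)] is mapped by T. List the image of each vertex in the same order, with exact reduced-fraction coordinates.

image vertices: (-1, 4), (-4, 3), (2, 0)

T1 translate by (6, -2): (1, 1) → (7, -1); (4, 2) → (10, 0); (-2, 5) → (4, 3)
T2 translate by (-6, -3): (7, -1) → (1, -4); (10, 0) → (4, -3); (4, 3) → (-2, 0)
T3 reflect across x = 0: (1, -4) → (-1, -4); (4, -3) → (-4, -3); (-2, 0) → (2, 0)
T4 reflect across y = 0: (-1, -4) → (-1, 4); (-4, -3) → (-4, 3); (2, 0) → (2, 0)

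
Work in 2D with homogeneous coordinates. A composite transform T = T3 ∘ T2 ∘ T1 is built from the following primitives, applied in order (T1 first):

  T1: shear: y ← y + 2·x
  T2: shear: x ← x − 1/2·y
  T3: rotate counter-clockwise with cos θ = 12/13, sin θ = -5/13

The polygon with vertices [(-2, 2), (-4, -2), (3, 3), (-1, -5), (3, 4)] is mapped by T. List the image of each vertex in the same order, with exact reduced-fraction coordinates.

image vertices: (-22/13, -19/13), (-38/13, -125/13), (27/13, 231/26), (-5/13, -193/26), (2, 10)

T1 shear: y ← y + 2·x: (-2, 2) → (-2, -2); (-4, -2) → (-4, -10); (3, 3) → (3, 9); (-1, -5) → (-1, -7); (3, 4) → (3, 10)
T2 shear: x ← x − 1/2·y: (-2, -2) → (-1, -2); (-4, -10) → (1, -10); (3, 9) → (-3/2, 9); (-1, -7) → (5/2, -7); (3, 10) → (-2, 10)
T3 rotate counter-clockwise with cos θ = 12/13, sin θ = -5/13: (-1, -2) → (-22/13, -19/13); (1, -10) → (-38/13, -125/13); (-3/2, 9) → (27/13, 231/26); (5/2, -7) → (-5/13, -193/26); (-2, 10) → (2, 10)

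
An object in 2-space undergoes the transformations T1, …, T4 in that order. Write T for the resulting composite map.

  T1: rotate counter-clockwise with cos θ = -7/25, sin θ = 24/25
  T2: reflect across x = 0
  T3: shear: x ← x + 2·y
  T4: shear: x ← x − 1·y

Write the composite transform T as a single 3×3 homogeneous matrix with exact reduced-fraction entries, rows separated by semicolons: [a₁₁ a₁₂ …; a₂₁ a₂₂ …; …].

T = [31/25 17/25 0; 24/25 -7/25 0; 0 0 1]

T1 = [-7/25 -24/25 0; 24/25 -7/25 0; 0 0 1]
T2·T1 = [7/25 24/25 0; 24/25 -7/25 0; 0 0 1]
T3·…·T1 = [11/5 2/5 0; 24/25 -7/25 0; 0 0 1]
T4·…·T1 = [31/25 17/25 0; 24/25 -7/25 0; 0 0 1]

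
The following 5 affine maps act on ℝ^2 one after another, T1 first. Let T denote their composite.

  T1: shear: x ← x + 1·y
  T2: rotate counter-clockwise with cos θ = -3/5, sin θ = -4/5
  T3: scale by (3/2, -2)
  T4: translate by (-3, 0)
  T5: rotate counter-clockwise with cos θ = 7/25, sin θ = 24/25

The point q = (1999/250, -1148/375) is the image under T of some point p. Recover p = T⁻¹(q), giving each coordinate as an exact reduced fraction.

T1 = [1 1 0; 0 1 0; 0 0 1]
T2·T1 = [-3/5 1/5 0; -4/5 -7/5 0; 0 0 1]
T3·…·T1 = [-9/10 3/10 0; 8/5 14/5 0; 0 0 1]
T4·…·T1 = [-9/10 3/10 -3; 8/5 14/5 0; 0 0 1]
T5·…·T1 = [-447/250 -651/250 -21/25; -52/125 134/125 -72/25; 0 0 1]
det M = -3; M⁻¹ = [-134/375 -217/250 -14/5; -52/375 149/250 8/5; 0 0 1]
M⁻¹ · (1999/250, -1148/375)ᵀ = (-3, -4/3)ᵀ

p = (-3, -4/3)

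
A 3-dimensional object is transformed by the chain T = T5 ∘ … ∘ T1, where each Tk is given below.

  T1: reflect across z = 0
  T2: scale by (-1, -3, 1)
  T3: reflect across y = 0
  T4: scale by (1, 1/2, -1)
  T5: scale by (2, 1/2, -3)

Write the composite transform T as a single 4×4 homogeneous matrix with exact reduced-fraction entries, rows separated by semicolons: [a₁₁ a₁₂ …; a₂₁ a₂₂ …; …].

T1 = [1 0 0 0; 0 1 0 0; 0 0 -1 0; 0 0 0 1]
T2·T1 = [-1 0 0 0; 0 -3 0 0; 0 0 -1 0; 0 0 0 1]
T3·…·T1 = [-1 0 0 0; 0 3 0 0; 0 0 -1 0; 0 0 0 1]
T4·…·T1 = [-1 0 0 0; 0 3/2 0 0; 0 0 1 0; 0 0 0 1]
T5·…·T1 = [-2 0 0 0; 0 3/4 0 0; 0 0 -3 0; 0 0 0 1]

T = [-2 0 0 0; 0 3/4 0 0; 0 0 -3 0; 0 0 0 1]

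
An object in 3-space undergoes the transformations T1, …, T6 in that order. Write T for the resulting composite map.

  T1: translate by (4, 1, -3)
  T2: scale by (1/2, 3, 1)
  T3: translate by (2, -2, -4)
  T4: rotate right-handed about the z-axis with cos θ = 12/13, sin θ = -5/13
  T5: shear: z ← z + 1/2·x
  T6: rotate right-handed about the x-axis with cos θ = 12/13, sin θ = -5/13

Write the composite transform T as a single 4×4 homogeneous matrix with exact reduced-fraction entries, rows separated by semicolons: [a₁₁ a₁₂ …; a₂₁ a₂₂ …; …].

T1 = [1 0 0 4; 0 1 0 1; 0 0 1 -3; 0 0 0 1]
T2·T1 = [1/2 0 0 2; 0 3 0 3; 0 0 1 -3; 0 0 0 1]
T3·…·T1 = [1/2 0 0 4; 0 3 0 1; 0 0 1 -7; 0 0 0 1]
T4·…·T1 = [6/13 15/13 0 53/13; -5/26 36/13 0 -8/13; 0 0 1 -7; 0 0 0 1]
T5·…·T1 = [6/13 15/13 0 53/13; -5/26 36/13 0 -8/13; 3/13 15/26 1 -129/26; 0 0 0 1]
T6·…·T1 = [6/13 15/13 0 53/13; -15/169 939/338 5/13 -837/338; 97/338 -90/169 12/13 -734/169; 0 0 0 1]

T = [6/13 15/13 0 53/13; -15/169 939/338 5/13 -837/338; 97/338 -90/169 12/13 -734/169; 0 0 0 1]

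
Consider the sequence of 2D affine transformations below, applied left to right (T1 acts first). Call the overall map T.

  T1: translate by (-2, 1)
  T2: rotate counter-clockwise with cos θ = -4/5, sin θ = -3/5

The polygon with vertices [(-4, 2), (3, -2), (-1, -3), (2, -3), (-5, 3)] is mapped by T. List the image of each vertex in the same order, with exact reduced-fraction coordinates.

image vertices: (33/5, 6/5), (-7/5, 1/5), (6/5, 17/5), (-6/5, 8/5), (8, 1)

T1 translate by (-2, 1): (-4, 2) → (-6, 3); (3, -2) → (1, -1); (-1, -3) → (-3, -2); (2, -3) → (0, -2); (-5, 3) → (-7, 4)
T2 rotate counter-clockwise with cos θ = -4/5, sin θ = -3/5: (-6, 3) → (33/5, 6/5); (1, -1) → (-7/5, 1/5); (-3, -2) → (6/5, 17/5); (0, -2) → (-6/5, 8/5); (-7, 4) → (8, 1)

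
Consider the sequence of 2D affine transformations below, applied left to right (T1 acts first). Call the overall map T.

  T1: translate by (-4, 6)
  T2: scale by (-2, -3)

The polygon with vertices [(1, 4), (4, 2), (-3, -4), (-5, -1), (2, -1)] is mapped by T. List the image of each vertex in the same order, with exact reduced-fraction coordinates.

image vertices: (6, -30), (0, -24), (14, -6), (18, -15), (4, -15)

T1 translate by (-4, 6): (1, 4) → (-3, 10); (4, 2) → (0, 8); (-3, -4) → (-7, 2); (-5, -1) → (-9, 5); (2, -1) → (-2, 5)
T2 scale by (-2, -3): (-3, 10) → (6, -30); (0, 8) → (0, -24); (-7, 2) → (14, -6); (-9, 5) → (18, -15); (-2, 5) → (4, -15)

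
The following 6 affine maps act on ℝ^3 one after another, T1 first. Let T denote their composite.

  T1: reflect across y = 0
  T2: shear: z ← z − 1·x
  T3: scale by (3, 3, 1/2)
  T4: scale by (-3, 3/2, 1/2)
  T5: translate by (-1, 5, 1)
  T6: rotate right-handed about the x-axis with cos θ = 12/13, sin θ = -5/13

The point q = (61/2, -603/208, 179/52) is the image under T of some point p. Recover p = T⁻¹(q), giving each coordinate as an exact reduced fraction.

T1 = [1 0 0 0; 0 -1 0 0; 0 0 1 0; 0 0 0 1]
T2·T1 = [1 0 0 0; 0 -1 0 0; -1 0 1 0; 0 0 0 1]
T3·…·T1 = [3 0 0 0; 0 -3 0 0; -1/2 0 1/2 0; 0 0 0 1]
T4·…·T1 = [-9 0 0 0; 0 -9/2 0 0; -1/4 0 1/4 0; 0 0 0 1]
T5·…·T1 = [-9 0 0 -1; 0 -9/2 0 5; -1/4 0 1/4 1; 0 0 0 1]
T6·…·T1 = [-9 0 0 -1; -5/52 -54/13 5/52 5; -3/13 45/26 3/13 -1; 0 0 0 1]
det M = 81/8; M⁻¹ = [-1/9 0 0 -1/9; 0 -8/39 10/117 10/9; -1/9 20/13 48/13 -37/9; 0 0 0 1]
M⁻¹ · (61/2, -603/208, 179/52)ᵀ = (-7/2, 2, 3/4)ᵀ

p = (-7/2, 2, 3/4)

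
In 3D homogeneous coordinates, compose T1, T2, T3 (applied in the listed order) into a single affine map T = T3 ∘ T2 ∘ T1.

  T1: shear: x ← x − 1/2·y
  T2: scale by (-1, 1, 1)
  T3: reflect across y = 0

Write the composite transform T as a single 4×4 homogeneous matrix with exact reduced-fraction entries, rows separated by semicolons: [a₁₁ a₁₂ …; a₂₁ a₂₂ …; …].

T = [-1 1/2 0 0; 0 -1 0 0; 0 0 1 0; 0 0 0 1]

T1 = [1 -1/2 0 0; 0 1 0 0; 0 0 1 0; 0 0 0 1]
T2·T1 = [-1 1/2 0 0; 0 1 0 0; 0 0 1 0; 0 0 0 1]
T3·…·T1 = [-1 1/2 0 0; 0 -1 0 0; 0 0 1 0; 0 0 0 1]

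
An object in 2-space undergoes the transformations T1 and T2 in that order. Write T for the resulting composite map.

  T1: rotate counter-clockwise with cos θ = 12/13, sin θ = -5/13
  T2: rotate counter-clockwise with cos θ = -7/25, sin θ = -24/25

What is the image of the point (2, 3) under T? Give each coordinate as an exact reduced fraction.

T(p) = (27/25, -86/25)

T1 rotate counter-clockwise with cos θ = 12/13, sin θ = -5/13: (2, 3) → (3, 2)
T2 rotate counter-clockwise with cos θ = -7/25, sin θ = -24/25: (3, 2) → (27/25, -86/25)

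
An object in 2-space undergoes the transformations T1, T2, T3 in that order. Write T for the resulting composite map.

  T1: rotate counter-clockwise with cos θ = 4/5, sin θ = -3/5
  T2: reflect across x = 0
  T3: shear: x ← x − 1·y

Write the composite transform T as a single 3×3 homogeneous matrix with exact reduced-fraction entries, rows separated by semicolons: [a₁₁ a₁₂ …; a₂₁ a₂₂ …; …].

T = [-1/5 -7/5 0; -3/5 4/5 0; 0 0 1]

T1 = [4/5 3/5 0; -3/5 4/5 0; 0 0 1]
T2·T1 = [-4/5 -3/5 0; -3/5 4/5 0; 0 0 1]
T3·…·T1 = [-1/5 -7/5 0; -3/5 4/5 0; 0 0 1]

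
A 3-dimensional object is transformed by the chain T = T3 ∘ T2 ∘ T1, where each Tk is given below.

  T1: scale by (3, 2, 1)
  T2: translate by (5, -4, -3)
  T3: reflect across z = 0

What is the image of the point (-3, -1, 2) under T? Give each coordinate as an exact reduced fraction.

T(p) = (-4, -6, 1)

T1 scale by (3, 2, 1): (-3, -1, 2) → (-9, -2, 2)
T2 translate by (5, -4, -3): (-9, -2, 2) → (-4, -6, -1)
T3 reflect across z = 0: (-4, -6, -1) → (-4, -6, 1)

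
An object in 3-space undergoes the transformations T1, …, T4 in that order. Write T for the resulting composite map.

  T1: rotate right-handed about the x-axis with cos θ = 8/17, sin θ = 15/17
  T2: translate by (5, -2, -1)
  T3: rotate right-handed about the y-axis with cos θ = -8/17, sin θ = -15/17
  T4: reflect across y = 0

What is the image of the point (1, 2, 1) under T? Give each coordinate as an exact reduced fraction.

T1 rotate right-handed about the x-axis with cos θ = 8/17, sin θ = 15/17: (1, 2, 1) → (1, 1/17, 38/17)
T2 translate by (5, -2, -1): (1, 1/17, 38/17) → (6, -33/17, 21/17)
T3 rotate right-handed about the y-axis with cos θ = -8/17, sin θ = -15/17: (6, -33/17, 21/17) → (-1131/289, -33/17, 1362/289)
T4 reflect across y = 0: (-1131/289, -33/17, 1362/289) → (-1131/289, 33/17, 1362/289)

T(p) = (-1131/289, 33/17, 1362/289)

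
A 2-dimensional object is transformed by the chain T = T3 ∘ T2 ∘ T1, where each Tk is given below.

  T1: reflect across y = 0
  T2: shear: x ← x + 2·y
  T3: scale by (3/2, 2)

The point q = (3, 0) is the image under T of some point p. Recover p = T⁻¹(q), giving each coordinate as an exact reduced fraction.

T1 = [1 0 0; 0 -1 0; 0 0 1]
T2·T1 = [1 -2 0; 0 -1 0; 0 0 1]
T3·…·T1 = [3/2 -3 0; 0 -2 0; 0 0 1]
det M = -3; M⁻¹ = [2/3 -1 0; 0 -1/2 0; 0 0 1]
M⁻¹ · (3, 0)ᵀ = (2, 0)ᵀ

p = (2, 0)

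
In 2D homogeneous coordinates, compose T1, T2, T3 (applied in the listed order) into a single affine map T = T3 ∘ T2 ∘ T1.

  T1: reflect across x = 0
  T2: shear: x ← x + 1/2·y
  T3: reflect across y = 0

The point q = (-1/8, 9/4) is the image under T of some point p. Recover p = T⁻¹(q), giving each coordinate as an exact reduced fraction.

T1 = [-1 0 0; 0 1 0; 0 0 1]
T2·T1 = [-1 1/2 0; 0 1 0; 0 0 1]
T3·…·T1 = [-1 1/2 0; 0 -1 0; 0 0 1]
det M = 1; M⁻¹ = [-1 -1/2 0; 0 -1 0; 0 0 1]
M⁻¹ · (-1/8, 9/4)ᵀ = (-1, -9/4)ᵀ

p = (-1, -9/4)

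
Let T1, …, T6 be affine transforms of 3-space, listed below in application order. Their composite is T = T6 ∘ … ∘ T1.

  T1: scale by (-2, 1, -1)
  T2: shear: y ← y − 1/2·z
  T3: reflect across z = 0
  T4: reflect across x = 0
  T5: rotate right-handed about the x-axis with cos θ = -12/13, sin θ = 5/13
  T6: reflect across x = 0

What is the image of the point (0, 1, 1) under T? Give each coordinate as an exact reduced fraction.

T(p) = (0, -23/13, -9/26)

T1 scale by (-2, 1, -1): (0, 1, 1) → (0, 1, -1)
T2 shear: y ← y − 1/2·z: (0, 1, -1) → (0, 3/2, -1)
T3 reflect across z = 0: (0, 3/2, -1) → (0, 3/2, 1)
T4 reflect across x = 0: (0, 3/2, 1) → (0, 3/2, 1)
T5 rotate right-handed about the x-axis with cos θ = -12/13, sin θ = 5/13: (0, 3/2, 1) → (0, -23/13, -9/26)
T6 reflect across x = 0: (0, -23/13, -9/26) → (0, -23/13, -9/26)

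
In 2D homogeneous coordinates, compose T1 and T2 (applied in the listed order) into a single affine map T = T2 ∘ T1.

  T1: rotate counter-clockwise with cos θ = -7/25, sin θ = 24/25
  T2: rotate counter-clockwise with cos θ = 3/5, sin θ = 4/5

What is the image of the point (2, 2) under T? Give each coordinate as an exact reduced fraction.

T(p) = (-322/125, -146/125)

T1 rotate counter-clockwise with cos θ = -7/25, sin θ = 24/25: (2, 2) → (-62/25, 34/25)
T2 rotate counter-clockwise with cos θ = 3/5, sin θ = 4/5: (-62/25, 34/25) → (-322/125, -146/125)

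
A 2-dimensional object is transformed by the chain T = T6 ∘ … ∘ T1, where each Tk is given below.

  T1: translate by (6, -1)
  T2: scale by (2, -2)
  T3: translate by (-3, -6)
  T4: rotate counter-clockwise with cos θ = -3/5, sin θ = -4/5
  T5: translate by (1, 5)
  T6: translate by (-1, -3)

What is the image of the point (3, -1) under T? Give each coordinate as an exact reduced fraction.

T1 translate by (6, -1): (3, -1) → (9, -2)
T2 scale by (2, -2): (9, -2) → (18, 4)
T3 translate by (-3, -6): (18, 4) → (15, -2)
T4 rotate counter-clockwise with cos θ = -3/5, sin θ = -4/5: (15, -2) → (-53/5, -54/5)
T5 translate by (1, 5): (-53/5, -54/5) → (-48/5, -29/5)
T6 translate by (-1, -3): (-48/5, -29/5) → (-53/5, -44/5)

T(p) = (-53/5, -44/5)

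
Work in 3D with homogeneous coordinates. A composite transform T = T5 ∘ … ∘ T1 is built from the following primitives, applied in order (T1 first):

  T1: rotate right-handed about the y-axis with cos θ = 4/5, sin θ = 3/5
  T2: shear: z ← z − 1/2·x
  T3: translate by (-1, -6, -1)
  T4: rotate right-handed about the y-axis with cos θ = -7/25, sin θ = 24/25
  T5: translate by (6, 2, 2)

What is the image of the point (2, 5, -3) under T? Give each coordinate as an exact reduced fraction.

T1 rotate right-handed about the y-axis with cos θ = 4/5, sin θ = 3/5: (2, 5, -3) → (-1/5, 5, -18/5)
T2 shear: z ← z − 1/2·x: (-1/5, 5, -18/5) → (-1/5, 5, -7/2)
T3 translate by (-1, -6, -1): (-1/5, 5, -7/2) → (-6/5, -1, -9/2)
T4 rotate right-handed about the y-axis with cos θ = -7/25, sin θ = 24/25: (-6/5, -1, -9/2) → (-498/125, -1, 603/250)
T5 translate by (6, 2, 2): (-498/125, -1, 603/250) → (252/125, 1, 1103/250)

T(p) = (252/125, 1, 1103/250)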